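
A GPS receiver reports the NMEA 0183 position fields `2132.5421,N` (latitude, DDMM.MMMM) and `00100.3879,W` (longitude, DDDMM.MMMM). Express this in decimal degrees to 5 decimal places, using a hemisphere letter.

Lat: split at 2 digits → 21° and 32.5421′; 21 + 32.5421/60 = 21.542368
Lon: split at 3 digits → 001° and 0.3879′; 1 + 0.3879/60 = 1.006465

21.54237° N, 1.00647° W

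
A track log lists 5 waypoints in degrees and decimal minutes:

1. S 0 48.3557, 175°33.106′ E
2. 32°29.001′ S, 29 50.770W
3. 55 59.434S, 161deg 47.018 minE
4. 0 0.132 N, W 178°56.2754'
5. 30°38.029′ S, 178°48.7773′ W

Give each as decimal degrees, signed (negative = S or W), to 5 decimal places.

1. -0.80593, 175.55177
2. -32.48335, -29.84617
3. -55.99057, 161.78363
4. 0.00220, -178.93792
5. -30.63382, -178.81296

Point 1:
  Latitude: 48.3557′ = 0.805928°; total 0.805928
  S ⇒ negate
  Longitude: 33.106′ = 0.551767°; total 175.551767
  E ⇒ keep positive
Point 2:
  Lat: 32 + 29.001/60 = 32.483350
  S → negative
  Longitude: 29 + 50.77/60 = 29.846167
  W ⇒ negate
Point 3:
  Lat: 59.434′ = 0.990567°; total 55.990567
  hemisphere S, so the sign is −
  Longitude: 161 + 47.018/60 = 161.783633
  E ⇒ keep positive
Point 4:
  Lat: 0 + 0.132/60 = 0.002200
  N → positive
  Lon: 178 + 56.2754/60 = 178.937923
  W → negative
Point 5:
  Latitude: 30 + 38.029/60 = 30.633817
  hemisphere S, so the sign is −
  Longitude: 178 + 48.7773/60 = 178.812955
  W → negative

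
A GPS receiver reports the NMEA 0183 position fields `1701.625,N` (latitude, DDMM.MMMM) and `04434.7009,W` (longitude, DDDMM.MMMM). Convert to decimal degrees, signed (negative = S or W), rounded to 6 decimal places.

φ: split at 2 digits → 17° and 1.625′; 17 + 1.625/60 = 17.0270833
N ⇒ keep positive
Lon: degrees = first 3 digits = 44, minutes = 34.7009; 44 + 34.7009/60 = 44.5783483
W → negative

17.027083, -44.578348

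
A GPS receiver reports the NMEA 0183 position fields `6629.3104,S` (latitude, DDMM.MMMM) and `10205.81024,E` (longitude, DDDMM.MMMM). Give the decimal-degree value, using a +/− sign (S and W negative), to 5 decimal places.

φ: degrees = first 2 digits = 66, minutes = 29.3104; 66 + 29.3104/60 = 66.488507
S → negative
Longitude: degrees = first 3 digits = 102, minutes = 5.81024; 102 + 5.81024/60 = 102.096837
E → positive

-66.48851, 102.09684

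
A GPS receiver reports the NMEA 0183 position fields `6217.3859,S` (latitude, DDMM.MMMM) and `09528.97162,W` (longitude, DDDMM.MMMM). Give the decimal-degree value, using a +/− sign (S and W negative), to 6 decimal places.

Lat: split at 2 digits → 62° and 17.3859′; 62 + 17.3859/60 = 62.2897650
S ⇒ negate
λ: split at 3 digits → 095° and 28.97162′; 95 + 28.97162/60 = 95.4828603
hemisphere W, so the sign is −

-62.289765, -95.482860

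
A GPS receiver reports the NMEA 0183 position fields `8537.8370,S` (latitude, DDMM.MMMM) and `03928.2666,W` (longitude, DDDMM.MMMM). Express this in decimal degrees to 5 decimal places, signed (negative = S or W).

Lat: split at 2 digits → 85° and 37.837′; 85 + 37.837/60 = 85.630617
hemisphere S, so the sign is −
Longitude: split at 3 digits → 039° and 28.2666′; 39 + 28.2666/60 = 39.471110
hemisphere W, so the sign is −

-85.63062, -39.47111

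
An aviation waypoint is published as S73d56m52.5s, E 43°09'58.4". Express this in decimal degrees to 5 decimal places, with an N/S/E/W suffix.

73.94792° S, 43.16622° E

φ: 73 + 56/60 + 52.5/3600 = 73.947917
Longitude: 43° + 9/60 + 58.4/3600 = 43 + 0.150000 + 0.016222 = 43.166222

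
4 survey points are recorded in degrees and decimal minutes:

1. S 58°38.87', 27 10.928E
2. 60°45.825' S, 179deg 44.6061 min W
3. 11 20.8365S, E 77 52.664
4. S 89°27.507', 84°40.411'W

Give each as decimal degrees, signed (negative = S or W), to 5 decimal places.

1. -58.64783, 27.18213
2. -60.76375, -179.74344
3. -11.34728, 77.87773
4. -89.45845, -84.67352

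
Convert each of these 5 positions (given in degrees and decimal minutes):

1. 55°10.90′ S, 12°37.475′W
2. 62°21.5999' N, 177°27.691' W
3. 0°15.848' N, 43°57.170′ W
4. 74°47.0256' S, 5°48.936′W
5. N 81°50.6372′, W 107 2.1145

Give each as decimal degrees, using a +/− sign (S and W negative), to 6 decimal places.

1. -55.181667, -12.624583
2. 62.359998, -177.461517
3. 0.264133, -43.952833
4. -74.783760, -5.815600
5. 81.843953, -107.035242

Point 1:
  Lat: 10.9′ = 0.181667°; total 55.1816667
  hemisphere S, so the sign is −
  λ: 12 + 37.475/60 = 12.6245833
  W ⇒ negate
Point 2:
  φ: 62 + 21.5999/60 = 62.3599983
  N ⇒ keep positive
  λ: 177 + 27.691/60 = 177.4615167
  W ⇒ negate
Point 3:
  Latitude: 0 + 15.848/60 = 0.2641333
  N → positive
  Lon: 43 + 57.17/60 = 43.9528333
  W → negative
Point 4:
  Latitude: 47.0256′ = 0.783760°; total 74.7837600
  hemisphere S, so the sign is −
  Longitude: 48.936′ = 0.815600°; total 5.8156000
  hemisphere W, so the sign is −
Point 5:
  Latitude: 81 + 50.6372/60 = 81.8439533
  N → positive
  Lon: 107 + 2.1145/60 = 107.0352417
  W ⇒ negate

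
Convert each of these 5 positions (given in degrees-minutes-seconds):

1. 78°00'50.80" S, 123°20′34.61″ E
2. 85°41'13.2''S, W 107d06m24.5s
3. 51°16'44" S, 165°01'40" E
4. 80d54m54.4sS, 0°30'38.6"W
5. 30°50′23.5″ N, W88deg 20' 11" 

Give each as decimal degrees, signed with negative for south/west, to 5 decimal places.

Point 1:
  Latitude: 0′ + 50.8″ = 0.84667′; 78 + 0.84667/60 = 78.014111
  S → negative
  Lon: 123 + 20/60 + 34.61/3600 = 123.342947
  E → positive
Point 2:
  φ: 41′ + 13.2″ = 41.22000′; 85 + 41.22000/60 = 85.687000
  hemisphere S, so the sign is −
  λ: 6′ + 24.5″ = 6.40833′; 107 + 6.40833/60 = 107.106806
  hemisphere W, so the sign is −
Point 3:
  Latitude: 16′ + 44″ = 16.73333′; 51 + 16.73333/60 = 51.278889
  S ⇒ negate
  Lon: 1′ + 40″ = 1.66667′; 165 + 1.66667/60 = 165.027778
  E ⇒ keep positive
Point 4:
  Latitude: 80 + 54/60 + 54.4/3600 = 80.915111
  S ⇒ negate
  λ: 0° + 30/60 + 38.6/3600 = 0 + 0.500000 + 0.010722 = 0.510722
  W ⇒ negate
Point 5:
  Lat: 50′ + 23.5″ = 50.39167′; 30 + 50.39167/60 = 30.839861
  N ⇒ keep positive
  Lon: 88 + 20/60 + 11/3600 = 88.336389
  W → negative

1. -78.01411, 123.34295
2. -85.68700, -107.10681
3. -51.27889, 165.02778
4. -80.91511, -0.51072
5. 30.83986, -88.33639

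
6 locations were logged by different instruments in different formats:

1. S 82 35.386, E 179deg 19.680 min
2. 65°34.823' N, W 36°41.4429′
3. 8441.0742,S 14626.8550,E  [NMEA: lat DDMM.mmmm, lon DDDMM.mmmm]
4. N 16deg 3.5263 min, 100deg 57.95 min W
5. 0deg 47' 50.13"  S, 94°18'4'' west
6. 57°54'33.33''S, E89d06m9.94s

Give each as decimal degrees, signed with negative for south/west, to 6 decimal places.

Point 1:
  Lat: 82 + 35.386/60 = 82.5897667
  S ⇒ negate
  λ: 179 + 19.68/60 = 179.3280000
  E ⇒ keep positive
Point 2:
  Latitude: 65 + 34.823/60 = 65.5803833
  N → positive
  Lon: 41.4429′ = 0.690715°; total 36.6907150
  W ⇒ negate
Point 3:
  φ: split at 2 digits → 84° and 41.0742′; 84 + 41.0742/60 = 84.6845700
  hemisphere S, so the sign is −
  Lon: degrees = first 3 digits = 146, minutes = 26.855; 146 + 26.855/60 = 146.4475833
  E → positive
Point 4:
  Lat: 16 + 3.5263/60 = 16.0587717
  N → positive
  λ: 100 + 57.95/60 = 100.9658333
  W → negative
Point 5:
  φ: 47′ + 50.13″ = 47.83550′; 0 + 47.83550/60 = 0.7972583
  S → negative
  Lon: 18′ + 4″ = 18.06667′; 94 + 18.06667/60 = 94.3011111
  W ⇒ negate
Point 6:
  Lat: 57 + 54/60 + 33.33/3600 = 57.9092583
  hemisphere S, so the sign is −
  Longitude: 89 + 6/60 + 9.94/3600 = 89.1027611
  E ⇒ keep positive

1. -82.589767, 179.328000
2. 65.580383, -36.690715
3. -84.684570, 146.447583
4. 16.058772, -100.965833
5. -0.797258, -94.301111
6. -57.909258, 89.102761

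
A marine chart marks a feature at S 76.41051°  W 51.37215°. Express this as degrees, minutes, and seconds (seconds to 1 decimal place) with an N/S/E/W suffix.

Latitude: 0.410510° → 24.63060′; 0.63060 × 60 = 37.836″
Longitude: 0.372150 × 60 = 22.32900′ → 22′, remainder × 60 = 19.740″

76°24′37.8″ S, 51°22′19.7″ W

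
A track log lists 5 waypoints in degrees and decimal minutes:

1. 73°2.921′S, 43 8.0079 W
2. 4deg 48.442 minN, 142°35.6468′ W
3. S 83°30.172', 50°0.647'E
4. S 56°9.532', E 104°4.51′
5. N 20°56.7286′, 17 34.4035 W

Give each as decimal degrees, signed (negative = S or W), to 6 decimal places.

Point 1:
  φ: 2.921′ = 0.048683°; total 73.0486833
  hemisphere S, so the sign is −
  Longitude: 43 + 8.0079/60 = 43.1334650
  hemisphere W, so the sign is −
Point 2:
  Latitude: 4 + 48.442/60 = 4.8073667
  N ⇒ keep positive
  Longitude: 142 + 35.6468/60 = 142.5941133
  hemisphere W, so the sign is −
Point 3:
  Latitude: 83 + 30.172/60 = 83.5028667
  S → negative
  Longitude: 50 + 0.647/60 = 50.0107833
  E ⇒ keep positive
Point 4:
  Latitude: 56 + 9.532/60 = 56.1588667
  S ⇒ negate
  Longitude: 4.51′ = 0.075167°; total 104.0751667
  E → positive
Point 5:
  φ: 20 + 56.7286/60 = 20.9454767
  N → positive
  Lon: 17 + 34.4035/60 = 17.5733917
  W ⇒ negate

1. -73.048683, -43.133465
2. 4.807367, -142.594113
3. -83.502867, 50.010783
4. -56.158867, 104.075167
5. 20.945477, -17.573392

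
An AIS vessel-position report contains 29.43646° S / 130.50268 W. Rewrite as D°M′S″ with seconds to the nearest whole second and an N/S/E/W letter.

29°26′11″ S, 130°30′10″ W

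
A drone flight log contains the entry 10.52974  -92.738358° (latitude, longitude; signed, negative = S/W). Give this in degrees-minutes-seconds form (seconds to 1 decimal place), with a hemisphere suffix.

φ: whole degrees 10; 31.78440′ → 31′ and 47.064″
Longitude is negative → W; |value| = 92.738358
Lon: whole degrees 92; 44.30148′ → 44′ and 18.089″

10°31′47.1″ N, 92°44′18.1″ W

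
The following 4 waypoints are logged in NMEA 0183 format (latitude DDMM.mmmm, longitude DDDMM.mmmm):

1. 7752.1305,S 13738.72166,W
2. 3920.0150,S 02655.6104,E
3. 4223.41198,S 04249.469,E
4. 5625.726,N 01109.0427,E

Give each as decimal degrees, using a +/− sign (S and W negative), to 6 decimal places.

1. -77.868842, -137.645361
2. -39.333583, 26.926840
3. -42.390200, 42.824483
4. 56.428767, 11.150712

Point 1:
  Latitude: split at 2 digits → 77° and 52.1305′; 77 + 52.1305/60 = 77.8688417
  S ⇒ negate
  Longitude: split at 3 digits → 137° and 38.72166′; 137 + 38.72166/60 = 137.6453610
  hemisphere W, so the sign is −
Point 2:
  Latitude: split at 2 digits → 39° and 20.015′; 39 + 20.015/60 = 39.3335833
  S → negative
  λ: degrees = first 3 digits = 26, minutes = 55.6104; 26 + 55.6104/60 = 26.9268400
  E → positive
Point 3:
  Latitude: split at 2 digits → 42° and 23.41198′; 42 + 23.41198/60 = 42.3901997
  S ⇒ negate
  Lon: split at 3 digits → 042° and 49.469′; 42 + 49.469/60 = 42.8244833
  E → positive
Point 4:
  φ: split at 2 digits → 56° and 25.726′; 56 + 25.726/60 = 56.4287667
  N ⇒ keep positive
  λ: split at 3 digits → 011° and 9.0427′; 11 + 9.0427/60 = 11.1507117
  E ⇒ keep positive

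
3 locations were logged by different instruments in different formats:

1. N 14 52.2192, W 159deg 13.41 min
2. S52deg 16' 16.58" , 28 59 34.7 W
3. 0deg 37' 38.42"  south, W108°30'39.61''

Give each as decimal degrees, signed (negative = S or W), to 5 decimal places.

1. 14.87032, -159.22350
2. -52.27127, -28.99297
3. -0.62734, -108.51100

Point 1:
  Lat: 14 + 52.2192/60 = 14.870320
  N ⇒ keep positive
  Longitude: 13.41′ = 0.223500°; total 159.223500
  W ⇒ negate
Point 2:
  Lat: 52 + 16/60 + 16.58/3600 = 52.271272
  S ⇒ negate
  Longitude: 28 + 59/60 + 34.7/3600 = 28.992972
  W → negative
Point 3:
  φ: 0 + 37/60 + 38.42/3600 = 0.627339
  S ⇒ negate
  λ: 108 + 30/60 + 39.61/3600 = 108.511003
  W → negative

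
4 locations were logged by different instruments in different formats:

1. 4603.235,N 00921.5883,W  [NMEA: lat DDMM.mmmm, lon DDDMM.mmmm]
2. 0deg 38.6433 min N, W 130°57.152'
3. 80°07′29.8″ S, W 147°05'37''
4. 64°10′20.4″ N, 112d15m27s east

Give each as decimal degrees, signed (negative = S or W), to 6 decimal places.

1. 46.053917, -9.359805
2. 0.644055, -130.952533
3. -80.124944, -147.093611
4. 64.172333, 112.257500

Point 1:
  Lat: degrees = first 2 digits = 46, minutes = 3.235; 46 + 3.235/60 = 46.0539167
  N ⇒ keep positive
  Lon: split at 3 digits → 009° and 21.5883′; 9 + 21.5883/60 = 9.3598050
  W ⇒ negate
Point 2:
  Latitude: 38.6433′ = 0.644055°; total 0.6440550
  N → positive
  Longitude: 57.152′ = 0.952533°; total 130.9525333
  hemisphere W, so the sign is −
Point 3:
  φ: 80 + 7/60 + 29.8/3600 = 80.1249444
  S → negative
  Longitude: 5′ + 37″ = 5.61667′; 147 + 5.61667/60 = 147.0936111
  hemisphere W, so the sign is −
Point 4:
  Latitude: 64 + 10/60 + 20.4/3600 = 64.1723333
  N → positive
  λ: 112 + 15/60 + 27/3600 = 112.2575000
  E ⇒ keep positive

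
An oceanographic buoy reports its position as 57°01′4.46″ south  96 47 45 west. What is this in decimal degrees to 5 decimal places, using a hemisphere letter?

φ: 1′ + 4.46″ = 1.07433′; 57 + 1.07433/60 = 57.017906
Longitude: 47′ + 45″ = 47.75000′; 96 + 47.75000/60 = 96.795833

57.01791° S, 96.79583° W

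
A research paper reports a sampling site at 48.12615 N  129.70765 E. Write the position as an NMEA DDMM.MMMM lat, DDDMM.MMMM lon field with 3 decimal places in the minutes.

Latitude: minutes = (48.126150 − 48) × 60 = 7.56900
λ: minutes = (129.707650 − 129) × 60 = 42.45900

4807.569,N / 12942.459,E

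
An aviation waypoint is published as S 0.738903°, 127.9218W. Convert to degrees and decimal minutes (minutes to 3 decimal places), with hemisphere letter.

0° 44.334′ S, 127° 55.308′ W

φ: minutes = (0.738903 − 0) × 60 = 44.33418
λ: minutes = (127.921800 − 127) × 60 = 55.30800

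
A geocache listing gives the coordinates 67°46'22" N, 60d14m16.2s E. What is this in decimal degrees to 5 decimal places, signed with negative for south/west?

67.77278, 60.23783

Lat: 46′ + 22″ = 46.36667′; 67 + 46.36667/60 = 67.772778
N → positive
Lon: 60 + 14/60 + 16.2/3600 = 60.237833
E ⇒ keep positive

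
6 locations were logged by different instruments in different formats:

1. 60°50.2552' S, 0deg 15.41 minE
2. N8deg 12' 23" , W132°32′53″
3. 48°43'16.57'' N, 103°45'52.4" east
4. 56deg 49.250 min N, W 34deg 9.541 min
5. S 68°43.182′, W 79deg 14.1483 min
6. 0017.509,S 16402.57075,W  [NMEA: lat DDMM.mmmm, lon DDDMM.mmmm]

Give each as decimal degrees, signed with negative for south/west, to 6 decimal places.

1. -60.837587, 0.256833
2. 8.206389, -132.548056
3. 48.721269, 103.764556
4. 56.820833, -34.159017
5. -68.719700, -79.235805
6. -0.291817, -164.042846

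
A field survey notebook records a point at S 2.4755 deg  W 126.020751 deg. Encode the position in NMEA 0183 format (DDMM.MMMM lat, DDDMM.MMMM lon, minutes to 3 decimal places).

0228.530,S / 12601.245,W

Latitude: 2° + 0.475500 × 60 = 2° 28.53000′
Longitude: 126° + 0.020751 × 60 = 126° 1.24506′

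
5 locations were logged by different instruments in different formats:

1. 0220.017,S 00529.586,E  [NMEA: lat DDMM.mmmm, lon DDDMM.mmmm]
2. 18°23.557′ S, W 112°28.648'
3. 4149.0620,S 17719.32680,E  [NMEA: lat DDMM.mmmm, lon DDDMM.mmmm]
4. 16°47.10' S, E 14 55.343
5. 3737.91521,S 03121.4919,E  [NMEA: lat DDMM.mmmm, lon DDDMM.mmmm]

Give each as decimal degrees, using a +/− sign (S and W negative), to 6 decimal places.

Point 1:
  Latitude: degrees = first 2 digits = 2, minutes = 20.017; 2 + 20.017/60 = 2.3336167
  hemisphere S, so the sign is −
  Longitude: split at 3 digits → 005° and 29.586′; 5 + 29.586/60 = 5.4931000
  E ⇒ keep positive
Point 2:
  Latitude: 18 + 23.557/60 = 18.3926167
  hemisphere S, so the sign is −
  Lon: 28.648′ = 0.477467°; total 112.4774667
  W ⇒ negate
Point 3:
  Latitude: degrees = first 2 digits = 41, minutes = 49.062; 41 + 49.062/60 = 41.8177000
  S → negative
  λ: degrees = first 3 digits = 177, minutes = 19.3268; 177 + 19.3268/60 = 177.3221133
  E → positive
Point 4:
  φ: 16 + 47.1/60 = 16.7850000
  S → negative
  Longitude: 55.343′ = 0.922383°; total 14.9223833
  E → positive
Point 5:
  Latitude: degrees = first 2 digits = 37, minutes = 37.91521; 37 + 37.91521/60 = 37.6319202
  hemisphere S, so the sign is −
  Longitude: split at 3 digits → 031° and 21.4919′; 31 + 21.4919/60 = 31.3581983
  E → positive

1. -2.333617, 5.493100
2. -18.392617, -112.477467
3. -41.817700, 177.322113
4. -16.785000, 14.922383
5. -37.631920, 31.358198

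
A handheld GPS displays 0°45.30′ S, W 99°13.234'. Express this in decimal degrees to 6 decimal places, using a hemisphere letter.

Latitude: 45.3′ = 0.755000°; total 0.7550000
λ: 13.234′ = 0.220567°; total 99.2205667

0.755000° S, 99.220567° W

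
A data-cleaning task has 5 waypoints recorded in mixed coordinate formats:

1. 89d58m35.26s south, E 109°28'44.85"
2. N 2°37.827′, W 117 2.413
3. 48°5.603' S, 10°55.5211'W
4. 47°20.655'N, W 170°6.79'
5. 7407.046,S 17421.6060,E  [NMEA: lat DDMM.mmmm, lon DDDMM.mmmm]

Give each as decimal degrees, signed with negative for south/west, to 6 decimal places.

Point 1:
  φ: 89° + 58/60 + 35.26/3600 = 89 + 0.966667 + 0.009794 = 89.9764611
  S → negative
  λ: 109 + 28/60 + 44.85/3600 = 109.4791250
  E → positive
Point 2:
  Latitude: 37.827′ = 0.630450°; total 2.6304500
  N ⇒ keep positive
  Lon: 2.413′ = 0.040217°; total 117.0402167
  W → negative
Point 3:
  φ: 48 + 5.603/60 = 48.0933833
  S ⇒ negate
  Lon: 55.5211′ = 0.925352°; total 10.9253517
  hemisphere W, so the sign is −
Point 4:
  Latitude: 20.655′ = 0.344250°; total 47.3442500
  N ⇒ keep positive
  Longitude: 6.79′ = 0.113167°; total 170.1131667
  W ⇒ negate
Point 5:
  Latitude: split at 2 digits → 74° and 7.046′; 74 + 7.046/60 = 74.1174333
  hemisphere S, so the sign is −
  Lon: degrees = first 3 digits = 174, minutes = 21.606; 174 + 21.606/60 = 174.3601000
  E → positive

1. -89.976461, 109.479125
2. 2.630450, -117.040217
3. -48.093383, -10.925352
4. 47.344250, -170.113167
5. -74.117433, 174.360100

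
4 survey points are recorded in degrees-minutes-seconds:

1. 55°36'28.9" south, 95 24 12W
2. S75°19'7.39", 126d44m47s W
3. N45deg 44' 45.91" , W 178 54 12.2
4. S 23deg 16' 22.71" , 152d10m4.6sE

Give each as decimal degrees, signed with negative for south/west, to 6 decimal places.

Point 1:
  Lat: 55° + 36/60 + 28.9/3600 = 55 + 0.600000 + 0.008028 = 55.6080278
  S ⇒ negate
  Lon: 24′ + 12″ = 24.20000′; 95 + 24.20000/60 = 95.4033333
  W → negative
Point 2:
  φ: 75° + 19/60 + 7.39/3600 = 75 + 0.316667 + 0.002053 = 75.3187194
  S ⇒ negate
  Lon: 126° + 44/60 + 47/3600 = 126 + 0.733333 + 0.013056 = 126.7463889
  W → negative
Point 3:
  φ: 45 + 44/60 + 45.91/3600 = 45.7460861
  N → positive
  Lon: 178 + 54/60 + 12.2/3600 = 178.9033889
  W → negative
Point 4:
  Latitude: 16′ + 22.71″ = 16.37850′; 23 + 16.37850/60 = 23.2729750
  S ⇒ negate
  Longitude: 152 + 10/60 + 4.6/3600 = 152.1679444
  E ⇒ keep positive

1. -55.608028, -95.403333
2. -75.318719, -126.746389
3. 45.746086, -178.903389
4. -23.272975, 152.167944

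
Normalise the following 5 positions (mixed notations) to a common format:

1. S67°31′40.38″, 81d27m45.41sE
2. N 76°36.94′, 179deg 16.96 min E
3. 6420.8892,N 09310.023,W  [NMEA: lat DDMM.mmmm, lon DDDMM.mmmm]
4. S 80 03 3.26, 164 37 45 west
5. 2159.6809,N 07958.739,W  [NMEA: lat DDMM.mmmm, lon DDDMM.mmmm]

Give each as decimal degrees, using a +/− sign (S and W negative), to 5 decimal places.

Point 1:
  φ: 67° + 31/60 + 40.38/3600 = 67 + 0.516667 + 0.011217 = 67.527883
  S → negative
  Lon: 81° + 27/60 + 45.41/3600 = 81 + 0.450000 + 0.012614 = 81.462614
  E → positive
Point 2:
  Lat: 36.94′ = 0.615667°; total 76.615667
  N ⇒ keep positive
  Lon: 16.96′ = 0.282667°; total 179.282667
  E → positive
Point 3:
  φ: split at 2 digits → 64° and 20.8892′; 64 + 20.8892/60 = 64.348153
  N → positive
  λ: split at 3 digits → 093° and 10.023′; 93 + 10.023/60 = 93.167050
  hemisphere W, so the sign is −
Point 4:
  φ: 80° + 3/60 + 3.26/3600 = 80 + 0.050000 + 0.000906 = 80.050906
  hemisphere S, so the sign is −
  Lon: 164° + 37/60 + 45/3600 = 164 + 0.616667 + 0.012500 = 164.629167
  W ⇒ negate
Point 5:
  Lat: split at 2 digits → 21° and 59.6809′; 21 + 59.6809/60 = 21.994682
  N ⇒ keep positive
  λ: degrees = first 3 digits = 79, minutes = 58.739; 79 + 58.739/60 = 79.978983
  W → negative

1. -67.52788, 81.46261
2. 76.61567, 179.28267
3. 64.34815, -93.16705
4. -80.05091, -164.62917
5. 21.99468, -79.97898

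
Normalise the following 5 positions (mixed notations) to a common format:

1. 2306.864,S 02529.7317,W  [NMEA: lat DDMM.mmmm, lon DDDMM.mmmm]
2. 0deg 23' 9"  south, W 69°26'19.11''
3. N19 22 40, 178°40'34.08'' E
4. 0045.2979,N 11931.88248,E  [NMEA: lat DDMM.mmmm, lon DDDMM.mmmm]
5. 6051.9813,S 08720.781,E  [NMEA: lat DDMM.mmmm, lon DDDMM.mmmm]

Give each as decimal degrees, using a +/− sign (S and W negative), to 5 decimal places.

1. -23.11440, -25.49553
2. -0.38583, -69.43864
3. 19.37778, 178.67613
4. 0.75497, 119.53137
5. -60.86636, 87.34635

Point 1:
  Latitude: degrees = first 2 digits = 23, minutes = 6.864; 23 + 6.864/60 = 23.114400
  S → negative
  λ: split at 3 digits → 025° and 29.7317′; 25 + 29.7317/60 = 25.495528
  hemisphere W, so the sign is −
Point 2:
  Latitude: 23′ + 9″ = 23.15000′; 0 + 23.15000/60 = 0.385833
  S → negative
  λ: 69° + 26/60 + 19.11/3600 = 69 + 0.433333 + 0.005308 = 69.438642
  W → negative
Point 3:
  Lat: 19° + 22/60 + 40/3600 = 19 + 0.366667 + 0.011111 = 19.377778
  N → positive
  λ: 178° + 40/60 + 34.08/3600 = 178 + 0.666667 + 0.009467 = 178.676133
  E → positive
Point 4:
  Lat: split at 2 digits → 00° and 45.2979′; 0 + 45.2979/60 = 0.754965
  N → positive
  Lon: degrees = first 3 digits = 119, minutes = 31.88248; 119 + 31.88248/60 = 119.531375
  E → positive
Point 5:
  φ: degrees = first 2 digits = 60, minutes = 51.9813; 60 + 51.9813/60 = 60.866355
  hemisphere S, so the sign is −
  λ: degrees = first 3 digits = 87, minutes = 20.781; 87 + 20.781/60 = 87.346350
  E → positive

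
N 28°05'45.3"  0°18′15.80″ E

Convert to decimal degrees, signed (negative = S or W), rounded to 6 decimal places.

Latitude: 28° + 5/60 + 45.3/3600 = 28 + 0.083333 + 0.012583 = 28.0959167
N → positive
Lon: 18′ + 15.8″ = 18.26333′; 0 + 18.26333/60 = 0.3043889
E ⇒ keep positive

28.095917, 0.304389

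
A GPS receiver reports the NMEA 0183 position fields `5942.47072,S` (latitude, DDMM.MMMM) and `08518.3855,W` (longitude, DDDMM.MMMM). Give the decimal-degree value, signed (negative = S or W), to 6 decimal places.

-59.707845, -85.306425

φ: degrees = first 2 digits = 59, minutes = 42.47072; 59 + 42.47072/60 = 59.7078453
hemisphere S, so the sign is −
Lon: degrees = first 3 digits = 85, minutes = 18.3855; 85 + 18.3855/60 = 85.3064250
hemisphere W, so the sign is −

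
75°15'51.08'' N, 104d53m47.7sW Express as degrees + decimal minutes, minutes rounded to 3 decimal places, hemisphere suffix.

Lat: seconds/60 = 0.85133; minutes = 15 + 0.85133 = 15.85133
Longitude: 53 + 47.7/60 = 53.79500′

75° 15.851′ N, 104° 53.795′ W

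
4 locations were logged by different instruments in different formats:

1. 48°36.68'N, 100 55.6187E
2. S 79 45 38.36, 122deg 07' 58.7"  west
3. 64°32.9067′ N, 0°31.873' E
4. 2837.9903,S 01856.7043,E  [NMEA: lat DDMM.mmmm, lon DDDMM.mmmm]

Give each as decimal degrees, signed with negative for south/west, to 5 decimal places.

1. 48.61133, 100.92698
2. -79.76066, -122.13297
3. 64.54845, 0.53122
4. -28.63317, 18.94507

Point 1:
  Lat: 36.68′ = 0.611333°; total 48.611333
  N → positive
  λ: 100 + 55.6187/60 = 100.926978
  E → positive
Point 2:
  φ: 79° + 45/60 + 38.36/3600 = 79 + 0.750000 + 0.010656 = 79.760656
  S ⇒ negate
  Lon: 122° + 7/60 + 58.7/3600 = 122 + 0.116667 + 0.016306 = 122.132972
  W ⇒ negate
Point 3:
  Lat: 64 + 32.9067/60 = 64.548445
  N → positive
  Lon: 31.873′ = 0.531217°; total 0.531217
  E → positive
Point 4:
  Lat: degrees = first 2 digits = 28, minutes = 37.9903; 28 + 37.9903/60 = 28.633172
  S ⇒ negate
  Lon: split at 3 digits → 018° and 56.7043′; 18 + 56.7043/60 = 18.945072
  E → positive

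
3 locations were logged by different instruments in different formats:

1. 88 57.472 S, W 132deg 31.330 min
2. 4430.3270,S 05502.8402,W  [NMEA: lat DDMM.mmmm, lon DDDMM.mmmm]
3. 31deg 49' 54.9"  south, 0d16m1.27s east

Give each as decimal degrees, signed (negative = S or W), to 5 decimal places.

Point 1:
  Latitude: 57.472′ = 0.957867°; total 88.957867
  S → negative
  Longitude: 31.33′ = 0.522167°; total 132.522167
  hemisphere W, so the sign is −
Point 2:
  Latitude: split at 2 digits → 44° and 30.327′; 44 + 30.327/60 = 44.505450
  hemisphere S, so the sign is −
  Longitude: degrees = first 3 digits = 55, minutes = 2.8402; 55 + 2.8402/60 = 55.047337
  hemisphere W, so the sign is −
Point 3:
  Lat: 31 + 49/60 + 54.9/3600 = 31.831917
  S → negative
  Lon: 0° + 16/60 + 1.27/3600 = 0 + 0.266667 + 0.000353 = 0.267019
  E ⇒ keep positive

1. -88.95787, -132.52217
2. -44.50545, -55.04734
3. -31.83192, 0.26702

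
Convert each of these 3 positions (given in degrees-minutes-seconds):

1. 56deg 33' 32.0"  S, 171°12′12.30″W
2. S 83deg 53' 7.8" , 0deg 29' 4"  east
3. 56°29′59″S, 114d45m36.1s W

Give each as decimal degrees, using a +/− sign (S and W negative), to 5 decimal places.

Point 1:
  Lat: 33′ + 32″ = 33.53333′; 56 + 33.53333/60 = 56.558889
  S ⇒ negate
  Longitude: 12′ + 12.3″ = 12.20500′; 171 + 12.20500/60 = 171.203417
  W ⇒ negate
Point 2:
  Lat: 53′ + 7.8″ = 53.13000′; 83 + 53.13000/60 = 83.885500
  S ⇒ negate
  λ: 0 + 29/60 + 4/3600 = 0.484444
  E → positive
Point 3:
  φ: 56 + 29/60 + 59/3600 = 56.499722
  hemisphere S, so the sign is −
  λ: 114 + 45/60 + 36.1/3600 = 114.760028
  hemisphere W, so the sign is −

1. -56.55889, -171.20342
2. -83.88550, 0.48444
3. -56.49972, -114.76003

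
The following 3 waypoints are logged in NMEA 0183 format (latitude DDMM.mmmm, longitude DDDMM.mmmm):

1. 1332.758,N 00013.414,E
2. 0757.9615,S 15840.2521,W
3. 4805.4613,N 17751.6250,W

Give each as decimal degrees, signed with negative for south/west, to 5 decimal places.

Point 1:
  φ: degrees = first 2 digits = 13, minutes = 32.758; 13 + 32.758/60 = 13.545967
  N → positive
  Longitude: degrees = first 3 digits = 0, minutes = 13.414; 0 + 13.414/60 = 0.223567
  E → positive
Point 2:
  φ: degrees = first 2 digits = 7, minutes = 57.9615; 7 + 57.9615/60 = 7.966025
  S → negative
  Lon: split at 3 digits → 158° and 40.2521′; 158 + 40.2521/60 = 158.670868
  W → negative
Point 3:
  Lat: split at 2 digits → 48° and 5.4613′; 48 + 5.4613/60 = 48.091022
  N ⇒ keep positive
  Lon: degrees = first 3 digits = 177, minutes = 51.625; 177 + 51.625/60 = 177.860417
  hemisphere W, so the sign is −

1. 13.54597, 0.22357
2. -7.96603, -158.67087
3. 48.09102, -177.86042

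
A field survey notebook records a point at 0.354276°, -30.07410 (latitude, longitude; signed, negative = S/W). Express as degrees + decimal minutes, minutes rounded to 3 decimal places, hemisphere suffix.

Lat: 0° + 0.354276 × 60 = 0° 21.25656′
Longitude is negative → W; |value| = 30.074100
λ: 30° + 0.074100 × 60 = 30° 4.44600′

0° 21.257′ N, 30° 4.446′ W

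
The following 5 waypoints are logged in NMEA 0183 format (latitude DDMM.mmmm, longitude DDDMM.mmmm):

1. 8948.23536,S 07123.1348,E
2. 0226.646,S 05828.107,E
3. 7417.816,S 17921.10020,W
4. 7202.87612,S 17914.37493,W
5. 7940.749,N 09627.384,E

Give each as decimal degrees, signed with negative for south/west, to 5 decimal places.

1. -89.80392, 71.38558
2. -2.44410, 58.46845
3. -74.29693, -179.35167
4. -72.04794, -179.23958
5. 79.67915, 96.45640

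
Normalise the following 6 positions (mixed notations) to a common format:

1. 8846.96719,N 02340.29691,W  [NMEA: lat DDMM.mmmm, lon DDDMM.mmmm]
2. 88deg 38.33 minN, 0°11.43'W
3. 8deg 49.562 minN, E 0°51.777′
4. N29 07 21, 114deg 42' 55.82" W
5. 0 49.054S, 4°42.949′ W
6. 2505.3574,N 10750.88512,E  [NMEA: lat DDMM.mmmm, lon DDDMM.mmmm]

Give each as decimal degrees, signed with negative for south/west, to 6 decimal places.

1. 88.782787, -23.671615
2. 88.638833, -0.190500
3. 8.826033, 0.862950
4. 29.122500, -114.715506
5. -0.817567, -4.715817
6. 25.089290, 107.848085

Point 1:
  Latitude: degrees = first 2 digits = 88, minutes = 46.96719; 88 + 46.96719/60 = 88.7827865
  N → positive
  Lon: split at 3 digits → 023° and 40.29691′; 23 + 40.29691/60 = 23.6716152
  W → negative
Point 2:
  φ: 38.33′ = 0.638833°; total 88.6388333
  N → positive
  λ: 11.43′ = 0.190500°; total 0.1905000
  W → negative
Point 3:
  Lat: 49.562′ = 0.826033°; total 8.8260333
  N ⇒ keep positive
  λ: 0 + 51.777/60 = 0.8629500
  E → positive
Point 4:
  Lat: 29° + 7/60 + 21/3600 = 29 + 0.116667 + 0.005833 = 29.1225000
  N → positive
  λ: 42′ + 55.82″ = 42.93033′; 114 + 42.93033/60 = 114.7155056
  W → negative
Point 5:
  Lat: 0 + 49.054/60 = 0.8175667
  S ⇒ negate
  λ: 42.949′ = 0.715817°; total 4.7158167
  W ⇒ negate
Point 6:
  Lat: degrees = first 2 digits = 25, minutes = 5.3574; 25 + 5.3574/60 = 25.0892900
  N → positive
  Longitude: split at 3 digits → 107° and 50.88512′; 107 + 50.88512/60 = 107.8480853
  E ⇒ keep positive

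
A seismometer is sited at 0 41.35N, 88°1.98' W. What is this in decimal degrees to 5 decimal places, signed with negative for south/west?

Lat: 0 + 41.35/60 = 0.689167
N ⇒ keep positive
Lon: 1.98′ = 0.033000°; total 88.033000
W ⇒ negate

0.68917, -88.03300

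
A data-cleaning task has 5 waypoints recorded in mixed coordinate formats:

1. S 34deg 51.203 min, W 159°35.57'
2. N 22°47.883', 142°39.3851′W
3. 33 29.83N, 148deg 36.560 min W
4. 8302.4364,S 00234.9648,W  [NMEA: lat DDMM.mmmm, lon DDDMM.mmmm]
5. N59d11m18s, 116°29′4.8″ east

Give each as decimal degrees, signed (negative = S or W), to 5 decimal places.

Point 1:
  φ: 34 + 51.203/60 = 34.853383
  S ⇒ negate
  Lon: 159 + 35.57/60 = 159.592833
  W → negative
Point 2:
  Lat: 22 + 47.883/60 = 22.798050
  N ⇒ keep positive
  Lon: 142 + 39.3851/60 = 142.656418
  W ⇒ negate
Point 3:
  Latitude: 29.83′ = 0.497167°; total 33.497167
  N → positive
  Longitude: 36.56′ = 0.609333°; total 148.609333
  W ⇒ negate
Point 4:
  Latitude: degrees = first 2 digits = 83, minutes = 2.4364; 83 + 2.4364/60 = 83.040607
  S → negative
  Lon: degrees = first 3 digits = 2, minutes = 34.9648; 2 + 34.9648/60 = 2.582747
  hemisphere W, so the sign is −
Point 5:
  Latitude: 11′ + 18″ = 11.30000′; 59 + 11.30000/60 = 59.188333
  N → positive
  Longitude: 29′ + 4.8″ = 29.08000′; 116 + 29.08000/60 = 116.484667
  E ⇒ keep positive

1. -34.85338, -159.59283
2. 22.79805, -142.65642
3. 33.49717, -148.60933
4. -83.04061, -2.58275
5. 59.18833, 116.48467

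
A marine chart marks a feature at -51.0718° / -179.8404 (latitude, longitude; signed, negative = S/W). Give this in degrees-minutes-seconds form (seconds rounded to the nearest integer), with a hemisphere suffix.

Latitude is negative → S; |value| = 51.071800
Latitude: 0.071800 × 60 = 4.30800′ → 4′, remainder × 60 = 18.48″
Longitude is negative → W; |value| = 179.840400
Longitude: 0.840400° → 50.42400′; 0.42400 × 60 = 25.44″

51°04′18″ S, 179°50′25″ W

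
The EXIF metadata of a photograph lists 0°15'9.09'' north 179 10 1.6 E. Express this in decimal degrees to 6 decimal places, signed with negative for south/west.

0.252525, 179.167111

φ: 0° + 15/60 + 9.09/3600 = 0 + 0.250000 + 0.002525 = 0.2525250
N ⇒ keep positive
Lon: 10′ + 1.6″ = 10.02667′; 179 + 10.02667/60 = 179.1671111
E ⇒ keep positive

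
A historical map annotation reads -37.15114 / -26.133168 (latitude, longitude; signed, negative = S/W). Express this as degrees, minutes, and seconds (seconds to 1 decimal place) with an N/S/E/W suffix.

37°09′4.1″ S, 26°07′59.4″ W

Latitude is negative → S; |value| = 37.151140
φ: 0.151140 × 60 = 9.06840′ → 9′, remainder × 60 = 4.104″
Longitude is negative → W; |value| = 26.133168
λ: 0.133168° → 7.99008′; 0.99008 × 60 = 59.405″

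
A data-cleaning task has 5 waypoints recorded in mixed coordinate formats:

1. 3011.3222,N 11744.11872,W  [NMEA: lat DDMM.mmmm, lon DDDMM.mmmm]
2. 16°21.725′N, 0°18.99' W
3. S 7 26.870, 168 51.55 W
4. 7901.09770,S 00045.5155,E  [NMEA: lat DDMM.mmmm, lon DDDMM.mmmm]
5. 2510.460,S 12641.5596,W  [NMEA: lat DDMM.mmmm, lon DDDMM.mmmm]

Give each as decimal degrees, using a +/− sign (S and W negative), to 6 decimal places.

1. 30.188703, -117.735312
2. 16.362083, -0.316500
3. -7.447833, -168.859167
4. -79.018295, 0.758592
5. -25.174333, -126.692660

Point 1:
  φ: degrees = first 2 digits = 30, minutes = 11.3222; 30 + 11.3222/60 = 30.1887033
  N → positive
  Lon: degrees = first 3 digits = 117, minutes = 44.11872; 117 + 44.11872/60 = 117.7353120
  W ⇒ negate
Point 2:
  φ: 16 + 21.725/60 = 16.3620833
  N ⇒ keep positive
  λ: 18.99′ = 0.316500°; total 0.3165000
  W ⇒ negate
Point 3:
  Lat: 7 + 26.87/60 = 7.4478333
  S → negative
  λ: 168 + 51.55/60 = 168.8591667
  W → negative
Point 4:
  φ: split at 2 digits → 79° and 1.0977′; 79 + 1.0977/60 = 79.0182950
  S → negative
  λ: degrees = first 3 digits = 0, minutes = 45.5155; 0 + 45.5155/60 = 0.7585917
  E ⇒ keep positive
Point 5:
  φ: degrees = first 2 digits = 25, minutes = 10.46; 25 + 10.46/60 = 25.1743333
  S ⇒ negate
  Lon: degrees = first 3 digits = 126, minutes = 41.5596; 126 + 41.5596/60 = 126.6926600
  hemisphere W, so the sign is −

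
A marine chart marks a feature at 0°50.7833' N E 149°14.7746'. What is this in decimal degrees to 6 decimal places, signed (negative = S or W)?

0.846388, 149.246243

Lat: 50.7833′ = 0.846388°; total 0.8463883
N ⇒ keep positive
Lon: 14.7746′ = 0.246243°; total 149.2462433
E → positive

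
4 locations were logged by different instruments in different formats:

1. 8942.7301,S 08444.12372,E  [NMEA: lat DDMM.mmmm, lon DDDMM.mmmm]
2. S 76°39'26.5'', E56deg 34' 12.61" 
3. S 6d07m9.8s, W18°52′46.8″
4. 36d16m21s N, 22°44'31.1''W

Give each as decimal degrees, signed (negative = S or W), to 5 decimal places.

Point 1:
  Lat: split at 2 digits → 89° and 42.7301′; 89 + 42.7301/60 = 89.712168
  hemisphere S, so the sign is −
  Lon: split at 3 digits → 084° and 44.12372′; 84 + 44.12372/60 = 84.735395
  E → positive
Point 2:
  Lat: 76 + 39/60 + 26.5/3600 = 76.657361
  S → negative
  λ: 56° + 34/60 + 12.61/3600 = 56 + 0.566667 + 0.003503 = 56.570169
  E ⇒ keep positive
Point 3:
  Latitude: 6 + 7/60 + 9.8/3600 = 6.119389
  S ⇒ negate
  Longitude: 52′ + 46.8″ = 52.78000′; 18 + 52.78000/60 = 18.879667
  hemisphere W, so the sign is −
Point 4:
  Lat: 16′ + 21″ = 16.35000′; 36 + 16.35000/60 = 36.272500
  N ⇒ keep positive
  Longitude: 44′ + 31.1″ = 44.51833′; 22 + 44.51833/60 = 22.741972
  W ⇒ negate

1. -89.71217, 84.73540
2. -76.65736, 56.57017
3. -6.11939, -18.87967
4. 36.27250, -22.74197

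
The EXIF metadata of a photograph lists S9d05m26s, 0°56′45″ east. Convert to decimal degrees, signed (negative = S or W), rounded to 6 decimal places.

-9.090556, 0.945833

φ: 5′ + 26″ = 5.43333′; 9 + 5.43333/60 = 9.0905556
S → negative
Longitude: 0° + 56/60 + 45/3600 = 0 + 0.933333 + 0.012500 = 0.9458333
E → positive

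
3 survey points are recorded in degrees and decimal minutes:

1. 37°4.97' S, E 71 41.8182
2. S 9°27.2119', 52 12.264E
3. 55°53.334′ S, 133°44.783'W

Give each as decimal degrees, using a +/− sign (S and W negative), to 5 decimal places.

Point 1:
  Lat: 4.97′ = 0.082833°; total 37.082833
  S → negative
  λ: 71 + 41.8182/60 = 71.696970
  E ⇒ keep positive
Point 2:
  Lat: 27.2119′ = 0.453532°; total 9.453532
  S ⇒ negate
  Longitude: 52 + 12.264/60 = 52.204400
  E ⇒ keep positive
Point 3:
  φ: 55 + 53.334/60 = 55.888900
  S ⇒ negate
  λ: 44.783′ = 0.746383°; total 133.746383
  W → negative

1. -37.08283, 71.69697
2. -9.45353, 52.20440
3. -55.88890, -133.74638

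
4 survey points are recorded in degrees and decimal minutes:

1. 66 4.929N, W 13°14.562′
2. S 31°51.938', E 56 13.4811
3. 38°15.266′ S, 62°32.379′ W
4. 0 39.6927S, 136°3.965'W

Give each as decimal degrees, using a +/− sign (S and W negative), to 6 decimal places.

1. 66.082150, -13.242700
2. -31.865633, 56.224685
3. -38.254433, -62.539650
4. -0.661545, -136.066083

Point 1:
  Lat: 66 + 4.929/60 = 66.0821500
  N → positive
  λ: 13 + 14.562/60 = 13.2427000
  W → negative
Point 2:
  Lat: 51.938′ = 0.865633°; total 31.8656333
  hemisphere S, so the sign is −
  λ: 56 + 13.4811/60 = 56.2246850
  E ⇒ keep positive
Point 3:
  Lat: 15.266′ = 0.254433°; total 38.2544333
  S ⇒ negate
  Lon: 32.379′ = 0.539650°; total 62.5396500
  W ⇒ negate
Point 4:
  Lat: 0 + 39.6927/60 = 0.6615450
  hemisphere S, so the sign is −
  λ: 3.965′ = 0.066083°; total 136.0660833
  hemisphere W, so the sign is −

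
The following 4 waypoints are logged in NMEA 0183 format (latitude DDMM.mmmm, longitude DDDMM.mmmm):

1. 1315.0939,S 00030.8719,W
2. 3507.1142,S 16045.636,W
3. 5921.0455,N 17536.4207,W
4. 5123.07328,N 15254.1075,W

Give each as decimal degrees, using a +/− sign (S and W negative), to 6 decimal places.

1. -13.251565, -0.514532
2. -35.118570, -160.760600
3. 59.350758, -175.607012
4. 51.384555, -152.901792

Point 1:
  φ: degrees = first 2 digits = 13, minutes = 15.0939; 13 + 15.0939/60 = 13.2515650
  S → negative
  Lon: degrees = first 3 digits = 0, minutes = 30.8719; 0 + 30.8719/60 = 0.5145317
  hemisphere W, so the sign is −
Point 2:
  Lat: degrees = first 2 digits = 35, minutes = 7.1142; 35 + 7.1142/60 = 35.1185700
  S ⇒ negate
  Longitude: split at 3 digits → 160° and 45.636′; 160 + 45.636/60 = 160.7606000
  W → negative
Point 3:
  Latitude: split at 2 digits → 59° and 21.0455′; 59 + 21.0455/60 = 59.3507583
  N ⇒ keep positive
  Longitude: degrees = first 3 digits = 175, minutes = 36.4207; 175 + 36.4207/60 = 175.6070117
  hemisphere W, so the sign is −
Point 4:
  Lat: split at 2 digits → 51° and 23.07328′; 51 + 23.07328/60 = 51.3845547
  N ⇒ keep positive
  λ: split at 3 digits → 152° and 54.1075′; 152 + 54.1075/60 = 152.9017917
  W → negative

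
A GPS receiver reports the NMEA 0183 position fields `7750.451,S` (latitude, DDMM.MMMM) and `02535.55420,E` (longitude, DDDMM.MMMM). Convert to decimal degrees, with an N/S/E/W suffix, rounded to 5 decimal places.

77.84085° S, 25.59257° E

Lat: degrees = first 2 digits = 77, minutes = 50.451; 77 + 50.451/60 = 77.840850
λ: split at 3 digits → 025° and 35.5542′; 25 + 35.5542/60 = 25.592570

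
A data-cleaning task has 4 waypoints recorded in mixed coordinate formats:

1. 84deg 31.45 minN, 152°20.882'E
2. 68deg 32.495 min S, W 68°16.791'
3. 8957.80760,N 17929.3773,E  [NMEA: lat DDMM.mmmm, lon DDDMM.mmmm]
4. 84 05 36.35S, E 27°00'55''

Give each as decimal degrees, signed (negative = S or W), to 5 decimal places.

1. 84.52417, 152.34803
2. -68.54158, -68.27985
3. 89.96346, 179.48962
4. -84.09343, 27.01528

Point 1:
  φ: 31.45′ = 0.524167°; total 84.524167
  N ⇒ keep positive
  Lon: 152 + 20.882/60 = 152.348033
  E ⇒ keep positive
Point 2:
  Latitude: 68 + 32.495/60 = 68.541583
  S ⇒ negate
  Lon: 68 + 16.791/60 = 68.279850
  W ⇒ negate
Point 3:
  Lat: split at 2 digits → 89° and 57.8076′; 89 + 57.8076/60 = 89.963460
  N → positive
  Lon: split at 3 digits → 179° and 29.3773′; 179 + 29.3773/60 = 179.489622
  E ⇒ keep positive
Point 4:
  Latitude: 84° + 5/60 + 36.35/3600 = 84 + 0.083333 + 0.010097 = 84.093431
  S → negative
  Longitude: 27 + 0/60 + 55/3600 = 27.015278
  E → positive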